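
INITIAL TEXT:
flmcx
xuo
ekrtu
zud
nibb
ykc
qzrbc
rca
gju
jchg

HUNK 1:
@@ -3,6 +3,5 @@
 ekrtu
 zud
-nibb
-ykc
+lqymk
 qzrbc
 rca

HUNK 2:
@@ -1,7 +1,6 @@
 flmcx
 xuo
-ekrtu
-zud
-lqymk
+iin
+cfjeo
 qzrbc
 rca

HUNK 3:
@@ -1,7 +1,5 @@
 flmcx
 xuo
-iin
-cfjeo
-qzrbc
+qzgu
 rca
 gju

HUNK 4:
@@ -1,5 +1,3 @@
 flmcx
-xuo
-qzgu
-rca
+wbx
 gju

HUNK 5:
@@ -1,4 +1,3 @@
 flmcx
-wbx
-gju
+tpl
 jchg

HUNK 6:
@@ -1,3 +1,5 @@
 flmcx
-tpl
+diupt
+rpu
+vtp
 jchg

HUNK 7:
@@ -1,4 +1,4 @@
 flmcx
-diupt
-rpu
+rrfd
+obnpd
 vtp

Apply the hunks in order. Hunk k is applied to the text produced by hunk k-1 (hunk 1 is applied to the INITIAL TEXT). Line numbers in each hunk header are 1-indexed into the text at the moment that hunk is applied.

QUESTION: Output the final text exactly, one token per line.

Answer: flmcx
rrfd
obnpd
vtp
jchg

Derivation:
Hunk 1: at line 3 remove [nibb,ykc] add [lqymk] -> 9 lines: flmcx xuo ekrtu zud lqymk qzrbc rca gju jchg
Hunk 2: at line 1 remove [ekrtu,zud,lqymk] add [iin,cfjeo] -> 8 lines: flmcx xuo iin cfjeo qzrbc rca gju jchg
Hunk 3: at line 1 remove [iin,cfjeo,qzrbc] add [qzgu] -> 6 lines: flmcx xuo qzgu rca gju jchg
Hunk 4: at line 1 remove [xuo,qzgu,rca] add [wbx] -> 4 lines: flmcx wbx gju jchg
Hunk 5: at line 1 remove [wbx,gju] add [tpl] -> 3 lines: flmcx tpl jchg
Hunk 6: at line 1 remove [tpl] add [diupt,rpu,vtp] -> 5 lines: flmcx diupt rpu vtp jchg
Hunk 7: at line 1 remove [diupt,rpu] add [rrfd,obnpd] -> 5 lines: flmcx rrfd obnpd vtp jchg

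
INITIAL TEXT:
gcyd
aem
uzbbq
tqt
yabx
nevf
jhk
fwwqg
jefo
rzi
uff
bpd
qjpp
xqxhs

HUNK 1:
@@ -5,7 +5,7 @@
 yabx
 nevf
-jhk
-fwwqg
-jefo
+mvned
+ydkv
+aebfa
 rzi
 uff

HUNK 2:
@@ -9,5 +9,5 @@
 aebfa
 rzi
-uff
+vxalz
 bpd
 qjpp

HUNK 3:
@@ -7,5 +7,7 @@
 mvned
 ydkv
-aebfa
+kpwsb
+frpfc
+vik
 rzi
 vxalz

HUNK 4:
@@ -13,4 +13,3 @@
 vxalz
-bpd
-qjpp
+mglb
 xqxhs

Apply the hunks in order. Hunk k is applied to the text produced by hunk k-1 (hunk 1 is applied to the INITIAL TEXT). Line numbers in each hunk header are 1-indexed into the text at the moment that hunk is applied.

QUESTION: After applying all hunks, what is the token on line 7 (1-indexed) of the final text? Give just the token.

Answer: mvned

Derivation:
Hunk 1: at line 5 remove [jhk,fwwqg,jefo] add [mvned,ydkv,aebfa] -> 14 lines: gcyd aem uzbbq tqt yabx nevf mvned ydkv aebfa rzi uff bpd qjpp xqxhs
Hunk 2: at line 9 remove [uff] add [vxalz] -> 14 lines: gcyd aem uzbbq tqt yabx nevf mvned ydkv aebfa rzi vxalz bpd qjpp xqxhs
Hunk 3: at line 7 remove [aebfa] add [kpwsb,frpfc,vik] -> 16 lines: gcyd aem uzbbq tqt yabx nevf mvned ydkv kpwsb frpfc vik rzi vxalz bpd qjpp xqxhs
Hunk 4: at line 13 remove [bpd,qjpp] add [mglb] -> 15 lines: gcyd aem uzbbq tqt yabx nevf mvned ydkv kpwsb frpfc vik rzi vxalz mglb xqxhs
Final line 7: mvned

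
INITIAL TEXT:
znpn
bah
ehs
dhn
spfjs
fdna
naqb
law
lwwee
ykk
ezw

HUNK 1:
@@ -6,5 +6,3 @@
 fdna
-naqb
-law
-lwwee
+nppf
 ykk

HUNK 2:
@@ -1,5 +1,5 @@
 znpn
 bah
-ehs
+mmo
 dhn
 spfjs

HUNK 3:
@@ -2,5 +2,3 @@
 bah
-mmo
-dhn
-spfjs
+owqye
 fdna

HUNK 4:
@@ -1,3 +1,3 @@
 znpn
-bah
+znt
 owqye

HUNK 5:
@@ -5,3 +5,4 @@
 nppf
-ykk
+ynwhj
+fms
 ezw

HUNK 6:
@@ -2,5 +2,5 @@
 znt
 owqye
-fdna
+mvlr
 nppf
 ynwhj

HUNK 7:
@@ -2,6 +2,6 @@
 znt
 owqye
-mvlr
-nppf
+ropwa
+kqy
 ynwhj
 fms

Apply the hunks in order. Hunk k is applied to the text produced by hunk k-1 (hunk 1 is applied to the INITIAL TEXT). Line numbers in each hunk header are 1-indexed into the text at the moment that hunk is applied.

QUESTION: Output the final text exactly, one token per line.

Answer: znpn
znt
owqye
ropwa
kqy
ynwhj
fms
ezw

Derivation:
Hunk 1: at line 6 remove [naqb,law,lwwee] add [nppf] -> 9 lines: znpn bah ehs dhn spfjs fdna nppf ykk ezw
Hunk 2: at line 1 remove [ehs] add [mmo] -> 9 lines: znpn bah mmo dhn spfjs fdna nppf ykk ezw
Hunk 3: at line 2 remove [mmo,dhn,spfjs] add [owqye] -> 7 lines: znpn bah owqye fdna nppf ykk ezw
Hunk 4: at line 1 remove [bah] add [znt] -> 7 lines: znpn znt owqye fdna nppf ykk ezw
Hunk 5: at line 5 remove [ykk] add [ynwhj,fms] -> 8 lines: znpn znt owqye fdna nppf ynwhj fms ezw
Hunk 6: at line 2 remove [fdna] add [mvlr] -> 8 lines: znpn znt owqye mvlr nppf ynwhj fms ezw
Hunk 7: at line 2 remove [mvlr,nppf] add [ropwa,kqy] -> 8 lines: znpn znt owqye ropwa kqy ynwhj fms ezw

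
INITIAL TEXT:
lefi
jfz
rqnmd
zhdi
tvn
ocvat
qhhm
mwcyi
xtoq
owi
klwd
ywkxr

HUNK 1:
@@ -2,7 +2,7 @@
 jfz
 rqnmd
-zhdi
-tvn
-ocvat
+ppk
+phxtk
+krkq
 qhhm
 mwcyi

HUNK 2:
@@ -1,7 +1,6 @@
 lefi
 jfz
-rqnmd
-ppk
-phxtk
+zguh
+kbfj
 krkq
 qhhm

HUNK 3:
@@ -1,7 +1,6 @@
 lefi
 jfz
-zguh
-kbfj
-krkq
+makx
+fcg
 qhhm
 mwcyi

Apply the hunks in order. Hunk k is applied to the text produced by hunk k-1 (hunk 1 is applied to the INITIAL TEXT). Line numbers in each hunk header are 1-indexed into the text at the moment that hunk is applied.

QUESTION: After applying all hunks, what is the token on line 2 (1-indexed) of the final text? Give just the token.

Answer: jfz

Derivation:
Hunk 1: at line 2 remove [zhdi,tvn,ocvat] add [ppk,phxtk,krkq] -> 12 lines: lefi jfz rqnmd ppk phxtk krkq qhhm mwcyi xtoq owi klwd ywkxr
Hunk 2: at line 1 remove [rqnmd,ppk,phxtk] add [zguh,kbfj] -> 11 lines: lefi jfz zguh kbfj krkq qhhm mwcyi xtoq owi klwd ywkxr
Hunk 3: at line 1 remove [zguh,kbfj,krkq] add [makx,fcg] -> 10 lines: lefi jfz makx fcg qhhm mwcyi xtoq owi klwd ywkxr
Final line 2: jfz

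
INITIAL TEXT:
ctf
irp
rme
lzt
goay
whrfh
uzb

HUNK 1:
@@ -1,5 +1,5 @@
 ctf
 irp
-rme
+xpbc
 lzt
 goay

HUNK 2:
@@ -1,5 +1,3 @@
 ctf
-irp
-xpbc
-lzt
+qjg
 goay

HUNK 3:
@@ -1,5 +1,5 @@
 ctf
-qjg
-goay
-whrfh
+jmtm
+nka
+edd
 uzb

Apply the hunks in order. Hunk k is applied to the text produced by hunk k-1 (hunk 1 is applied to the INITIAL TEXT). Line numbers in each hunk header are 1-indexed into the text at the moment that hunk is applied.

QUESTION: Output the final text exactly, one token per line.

Answer: ctf
jmtm
nka
edd
uzb

Derivation:
Hunk 1: at line 1 remove [rme] add [xpbc] -> 7 lines: ctf irp xpbc lzt goay whrfh uzb
Hunk 2: at line 1 remove [irp,xpbc,lzt] add [qjg] -> 5 lines: ctf qjg goay whrfh uzb
Hunk 3: at line 1 remove [qjg,goay,whrfh] add [jmtm,nka,edd] -> 5 lines: ctf jmtm nka edd uzb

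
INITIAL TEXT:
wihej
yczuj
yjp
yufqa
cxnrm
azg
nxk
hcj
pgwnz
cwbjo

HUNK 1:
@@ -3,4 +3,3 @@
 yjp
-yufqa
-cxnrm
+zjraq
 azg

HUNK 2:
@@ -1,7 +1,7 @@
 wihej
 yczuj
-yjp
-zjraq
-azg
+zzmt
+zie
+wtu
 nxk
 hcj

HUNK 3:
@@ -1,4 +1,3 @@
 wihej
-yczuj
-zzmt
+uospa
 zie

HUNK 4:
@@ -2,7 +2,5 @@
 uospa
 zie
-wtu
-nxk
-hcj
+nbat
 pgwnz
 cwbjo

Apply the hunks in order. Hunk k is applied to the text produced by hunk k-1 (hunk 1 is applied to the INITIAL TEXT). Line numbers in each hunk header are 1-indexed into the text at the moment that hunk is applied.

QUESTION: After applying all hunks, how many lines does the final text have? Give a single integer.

Answer: 6

Derivation:
Hunk 1: at line 3 remove [yufqa,cxnrm] add [zjraq] -> 9 lines: wihej yczuj yjp zjraq azg nxk hcj pgwnz cwbjo
Hunk 2: at line 1 remove [yjp,zjraq,azg] add [zzmt,zie,wtu] -> 9 lines: wihej yczuj zzmt zie wtu nxk hcj pgwnz cwbjo
Hunk 3: at line 1 remove [yczuj,zzmt] add [uospa] -> 8 lines: wihej uospa zie wtu nxk hcj pgwnz cwbjo
Hunk 4: at line 2 remove [wtu,nxk,hcj] add [nbat] -> 6 lines: wihej uospa zie nbat pgwnz cwbjo
Final line count: 6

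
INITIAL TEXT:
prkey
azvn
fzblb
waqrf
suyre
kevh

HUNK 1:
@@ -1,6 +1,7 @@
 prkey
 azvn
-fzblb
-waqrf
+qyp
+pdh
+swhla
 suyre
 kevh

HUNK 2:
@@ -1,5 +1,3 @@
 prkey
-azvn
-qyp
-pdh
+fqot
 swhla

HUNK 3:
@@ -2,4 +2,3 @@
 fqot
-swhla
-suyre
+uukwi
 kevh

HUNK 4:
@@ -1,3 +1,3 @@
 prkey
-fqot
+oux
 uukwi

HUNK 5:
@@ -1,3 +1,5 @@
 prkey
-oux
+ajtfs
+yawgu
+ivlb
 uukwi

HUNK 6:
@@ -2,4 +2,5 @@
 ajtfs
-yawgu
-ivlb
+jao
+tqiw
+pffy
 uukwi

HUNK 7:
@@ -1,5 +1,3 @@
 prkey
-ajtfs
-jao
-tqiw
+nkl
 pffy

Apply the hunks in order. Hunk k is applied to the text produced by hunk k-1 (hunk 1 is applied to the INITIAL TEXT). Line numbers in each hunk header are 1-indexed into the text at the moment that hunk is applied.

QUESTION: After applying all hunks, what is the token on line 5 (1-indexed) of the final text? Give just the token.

Answer: kevh

Derivation:
Hunk 1: at line 1 remove [fzblb,waqrf] add [qyp,pdh,swhla] -> 7 lines: prkey azvn qyp pdh swhla suyre kevh
Hunk 2: at line 1 remove [azvn,qyp,pdh] add [fqot] -> 5 lines: prkey fqot swhla suyre kevh
Hunk 3: at line 2 remove [swhla,suyre] add [uukwi] -> 4 lines: prkey fqot uukwi kevh
Hunk 4: at line 1 remove [fqot] add [oux] -> 4 lines: prkey oux uukwi kevh
Hunk 5: at line 1 remove [oux] add [ajtfs,yawgu,ivlb] -> 6 lines: prkey ajtfs yawgu ivlb uukwi kevh
Hunk 6: at line 2 remove [yawgu,ivlb] add [jao,tqiw,pffy] -> 7 lines: prkey ajtfs jao tqiw pffy uukwi kevh
Hunk 7: at line 1 remove [ajtfs,jao,tqiw] add [nkl] -> 5 lines: prkey nkl pffy uukwi kevh
Final line 5: kevh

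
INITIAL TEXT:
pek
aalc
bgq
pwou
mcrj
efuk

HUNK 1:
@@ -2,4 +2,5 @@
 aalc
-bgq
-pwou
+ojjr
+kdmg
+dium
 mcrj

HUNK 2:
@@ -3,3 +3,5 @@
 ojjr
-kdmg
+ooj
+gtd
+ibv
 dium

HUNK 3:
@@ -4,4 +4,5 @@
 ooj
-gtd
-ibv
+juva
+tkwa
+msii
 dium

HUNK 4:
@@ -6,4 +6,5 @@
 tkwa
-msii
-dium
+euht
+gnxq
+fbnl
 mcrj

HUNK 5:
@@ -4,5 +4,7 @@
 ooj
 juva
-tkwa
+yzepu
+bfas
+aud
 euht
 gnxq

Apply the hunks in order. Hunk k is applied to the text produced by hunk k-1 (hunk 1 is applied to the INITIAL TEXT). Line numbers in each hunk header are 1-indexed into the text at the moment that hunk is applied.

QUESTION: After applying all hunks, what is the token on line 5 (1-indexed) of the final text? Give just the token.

Hunk 1: at line 2 remove [bgq,pwou] add [ojjr,kdmg,dium] -> 7 lines: pek aalc ojjr kdmg dium mcrj efuk
Hunk 2: at line 3 remove [kdmg] add [ooj,gtd,ibv] -> 9 lines: pek aalc ojjr ooj gtd ibv dium mcrj efuk
Hunk 3: at line 4 remove [gtd,ibv] add [juva,tkwa,msii] -> 10 lines: pek aalc ojjr ooj juva tkwa msii dium mcrj efuk
Hunk 4: at line 6 remove [msii,dium] add [euht,gnxq,fbnl] -> 11 lines: pek aalc ojjr ooj juva tkwa euht gnxq fbnl mcrj efuk
Hunk 5: at line 4 remove [tkwa] add [yzepu,bfas,aud] -> 13 lines: pek aalc ojjr ooj juva yzepu bfas aud euht gnxq fbnl mcrj efuk
Final line 5: juva

Answer: juva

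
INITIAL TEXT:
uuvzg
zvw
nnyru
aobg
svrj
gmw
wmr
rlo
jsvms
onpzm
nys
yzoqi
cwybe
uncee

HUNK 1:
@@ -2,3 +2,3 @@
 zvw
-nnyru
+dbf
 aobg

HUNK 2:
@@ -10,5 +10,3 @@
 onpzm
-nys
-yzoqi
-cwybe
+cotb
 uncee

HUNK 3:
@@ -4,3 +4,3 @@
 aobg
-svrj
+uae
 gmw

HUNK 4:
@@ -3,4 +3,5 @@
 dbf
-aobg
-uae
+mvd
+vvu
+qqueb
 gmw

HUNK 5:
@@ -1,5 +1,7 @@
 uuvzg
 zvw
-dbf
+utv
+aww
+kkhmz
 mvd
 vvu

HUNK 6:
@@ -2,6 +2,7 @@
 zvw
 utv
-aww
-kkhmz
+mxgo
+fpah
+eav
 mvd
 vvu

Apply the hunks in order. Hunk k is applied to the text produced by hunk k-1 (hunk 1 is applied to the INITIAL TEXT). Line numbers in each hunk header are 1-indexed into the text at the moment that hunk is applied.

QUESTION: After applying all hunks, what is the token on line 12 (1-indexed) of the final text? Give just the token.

Answer: rlo

Derivation:
Hunk 1: at line 2 remove [nnyru] add [dbf] -> 14 lines: uuvzg zvw dbf aobg svrj gmw wmr rlo jsvms onpzm nys yzoqi cwybe uncee
Hunk 2: at line 10 remove [nys,yzoqi,cwybe] add [cotb] -> 12 lines: uuvzg zvw dbf aobg svrj gmw wmr rlo jsvms onpzm cotb uncee
Hunk 3: at line 4 remove [svrj] add [uae] -> 12 lines: uuvzg zvw dbf aobg uae gmw wmr rlo jsvms onpzm cotb uncee
Hunk 4: at line 3 remove [aobg,uae] add [mvd,vvu,qqueb] -> 13 lines: uuvzg zvw dbf mvd vvu qqueb gmw wmr rlo jsvms onpzm cotb uncee
Hunk 5: at line 1 remove [dbf] add [utv,aww,kkhmz] -> 15 lines: uuvzg zvw utv aww kkhmz mvd vvu qqueb gmw wmr rlo jsvms onpzm cotb uncee
Hunk 6: at line 2 remove [aww,kkhmz] add [mxgo,fpah,eav] -> 16 lines: uuvzg zvw utv mxgo fpah eav mvd vvu qqueb gmw wmr rlo jsvms onpzm cotb uncee
Final line 12: rlo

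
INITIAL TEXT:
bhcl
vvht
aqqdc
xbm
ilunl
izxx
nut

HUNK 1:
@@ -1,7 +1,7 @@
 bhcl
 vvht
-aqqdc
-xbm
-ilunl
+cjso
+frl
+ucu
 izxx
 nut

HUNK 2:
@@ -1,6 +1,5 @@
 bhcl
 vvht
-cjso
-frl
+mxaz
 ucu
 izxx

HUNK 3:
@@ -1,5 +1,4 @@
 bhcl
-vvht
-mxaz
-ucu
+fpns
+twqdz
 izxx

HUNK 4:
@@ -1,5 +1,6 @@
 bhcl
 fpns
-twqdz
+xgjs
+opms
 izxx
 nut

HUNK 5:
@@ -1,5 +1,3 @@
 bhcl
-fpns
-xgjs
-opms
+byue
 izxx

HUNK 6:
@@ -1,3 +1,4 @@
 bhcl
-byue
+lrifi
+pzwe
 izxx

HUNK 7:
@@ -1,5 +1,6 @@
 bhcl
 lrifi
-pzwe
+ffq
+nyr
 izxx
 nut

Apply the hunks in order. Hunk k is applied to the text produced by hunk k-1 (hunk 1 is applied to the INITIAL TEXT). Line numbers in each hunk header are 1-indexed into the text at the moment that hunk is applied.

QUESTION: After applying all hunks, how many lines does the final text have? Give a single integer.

Hunk 1: at line 1 remove [aqqdc,xbm,ilunl] add [cjso,frl,ucu] -> 7 lines: bhcl vvht cjso frl ucu izxx nut
Hunk 2: at line 1 remove [cjso,frl] add [mxaz] -> 6 lines: bhcl vvht mxaz ucu izxx nut
Hunk 3: at line 1 remove [vvht,mxaz,ucu] add [fpns,twqdz] -> 5 lines: bhcl fpns twqdz izxx nut
Hunk 4: at line 1 remove [twqdz] add [xgjs,opms] -> 6 lines: bhcl fpns xgjs opms izxx nut
Hunk 5: at line 1 remove [fpns,xgjs,opms] add [byue] -> 4 lines: bhcl byue izxx nut
Hunk 6: at line 1 remove [byue] add [lrifi,pzwe] -> 5 lines: bhcl lrifi pzwe izxx nut
Hunk 7: at line 1 remove [pzwe] add [ffq,nyr] -> 6 lines: bhcl lrifi ffq nyr izxx nut
Final line count: 6

Answer: 6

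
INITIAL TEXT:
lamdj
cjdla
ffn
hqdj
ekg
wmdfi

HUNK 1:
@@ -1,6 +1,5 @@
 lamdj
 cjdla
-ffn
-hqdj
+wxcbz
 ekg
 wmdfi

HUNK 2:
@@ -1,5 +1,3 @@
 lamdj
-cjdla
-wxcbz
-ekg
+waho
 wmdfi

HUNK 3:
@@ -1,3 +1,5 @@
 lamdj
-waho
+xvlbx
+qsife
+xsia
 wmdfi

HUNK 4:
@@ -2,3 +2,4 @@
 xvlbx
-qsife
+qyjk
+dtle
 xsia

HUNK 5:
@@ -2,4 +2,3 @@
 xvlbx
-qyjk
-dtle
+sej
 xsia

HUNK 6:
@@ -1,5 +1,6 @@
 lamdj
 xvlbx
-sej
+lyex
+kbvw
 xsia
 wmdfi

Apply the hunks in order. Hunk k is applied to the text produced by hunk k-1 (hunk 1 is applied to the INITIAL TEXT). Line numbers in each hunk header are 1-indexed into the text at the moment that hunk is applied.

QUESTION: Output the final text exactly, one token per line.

Hunk 1: at line 1 remove [ffn,hqdj] add [wxcbz] -> 5 lines: lamdj cjdla wxcbz ekg wmdfi
Hunk 2: at line 1 remove [cjdla,wxcbz,ekg] add [waho] -> 3 lines: lamdj waho wmdfi
Hunk 3: at line 1 remove [waho] add [xvlbx,qsife,xsia] -> 5 lines: lamdj xvlbx qsife xsia wmdfi
Hunk 4: at line 2 remove [qsife] add [qyjk,dtle] -> 6 lines: lamdj xvlbx qyjk dtle xsia wmdfi
Hunk 5: at line 2 remove [qyjk,dtle] add [sej] -> 5 lines: lamdj xvlbx sej xsia wmdfi
Hunk 6: at line 1 remove [sej] add [lyex,kbvw] -> 6 lines: lamdj xvlbx lyex kbvw xsia wmdfi

Answer: lamdj
xvlbx
lyex
kbvw
xsia
wmdfi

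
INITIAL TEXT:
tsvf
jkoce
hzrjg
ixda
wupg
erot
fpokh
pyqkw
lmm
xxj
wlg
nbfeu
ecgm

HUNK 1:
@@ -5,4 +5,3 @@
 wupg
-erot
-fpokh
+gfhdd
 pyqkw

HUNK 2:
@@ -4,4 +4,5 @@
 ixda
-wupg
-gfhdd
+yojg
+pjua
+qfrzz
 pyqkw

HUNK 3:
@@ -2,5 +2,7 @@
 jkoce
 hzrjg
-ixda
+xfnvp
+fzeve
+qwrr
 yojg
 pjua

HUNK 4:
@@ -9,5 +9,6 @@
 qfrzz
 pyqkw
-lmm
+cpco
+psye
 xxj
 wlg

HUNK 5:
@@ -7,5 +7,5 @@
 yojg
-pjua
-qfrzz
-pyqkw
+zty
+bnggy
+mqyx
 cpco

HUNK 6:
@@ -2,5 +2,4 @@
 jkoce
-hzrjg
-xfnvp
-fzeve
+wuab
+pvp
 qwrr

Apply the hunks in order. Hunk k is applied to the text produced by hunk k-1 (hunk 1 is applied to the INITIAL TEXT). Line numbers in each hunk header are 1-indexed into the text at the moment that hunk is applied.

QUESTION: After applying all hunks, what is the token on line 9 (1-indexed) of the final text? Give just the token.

Hunk 1: at line 5 remove [erot,fpokh] add [gfhdd] -> 12 lines: tsvf jkoce hzrjg ixda wupg gfhdd pyqkw lmm xxj wlg nbfeu ecgm
Hunk 2: at line 4 remove [wupg,gfhdd] add [yojg,pjua,qfrzz] -> 13 lines: tsvf jkoce hzrjg ixda yojg pjua qfrzz pyqkw lmm xxj wlg nbfeu ecgm
Hunk 3: at line 2 remove [ixda] add [xfnvp,fzeve,qwrr] -> 15 lines: tsvf jkoce hzrjg xfnvp fzeve qwrr yojg pjua qfrzz pyqkw lmm xxj wlg nbfeu ecgm
Hunk 4: at line 9 remove [lmm] add [cpco,psye] -> 16 lines: tsvf jkoce hzrjg xfnvp fzeve qwrr yojg pjua qfrzz pyqkw cpco psye xxj wlg nbfeu ecgm
Hunk 5: at line 7 remove [pjua,qfrzz,pyqkw] add [zty,bnggy,mqyx] -> 16 lines: tsvf jkoce hzrjg xfnvp fzeve qwrr yojg zty bnggy mqyx cpco psye xxj wlg nbfeu ecgm
Hunk 6: at line 2 remove [hzrjg,xfnvp,fzeve] add [wuab,pvp] -> 15 lines: tsvf jkoce wuab pvp qwrr yojg zty bnggy mqyx cpco psye xxj wlg nbfeu ecgm
Final line 9: mqyx

Answer: mqyx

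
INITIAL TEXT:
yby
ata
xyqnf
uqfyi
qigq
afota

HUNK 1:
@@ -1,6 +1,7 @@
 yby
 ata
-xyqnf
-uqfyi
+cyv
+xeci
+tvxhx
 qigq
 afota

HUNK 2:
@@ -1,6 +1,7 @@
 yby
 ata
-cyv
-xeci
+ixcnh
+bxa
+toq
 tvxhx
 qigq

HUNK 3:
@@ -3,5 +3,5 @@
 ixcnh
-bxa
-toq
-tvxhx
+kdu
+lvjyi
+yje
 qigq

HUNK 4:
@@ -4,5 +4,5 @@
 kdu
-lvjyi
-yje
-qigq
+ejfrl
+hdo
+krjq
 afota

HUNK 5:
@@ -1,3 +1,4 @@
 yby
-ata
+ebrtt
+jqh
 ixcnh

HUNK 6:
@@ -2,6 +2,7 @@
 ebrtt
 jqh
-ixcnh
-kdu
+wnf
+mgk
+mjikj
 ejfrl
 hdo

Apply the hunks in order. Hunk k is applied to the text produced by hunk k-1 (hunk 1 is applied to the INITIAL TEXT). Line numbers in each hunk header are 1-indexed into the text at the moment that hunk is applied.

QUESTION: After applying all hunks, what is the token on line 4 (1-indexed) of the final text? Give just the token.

Answer: wnf

Derivation:
Hunk 1: at line 1 remove [xyqnf,uqfyi] add [cyv,xeci,tvxhx] -> 7 lines: yby ata cyv xeci tvxhx qigq afota
Hunk 2: at line 1 remove [cyv,xeci] add [ixcnh,bxa,toq] -> 8 lines: yby ata ixcnh bxa toq tvxhx qigq afota
Hunk 3: at line 3 remove [bxa,toq,tvxhx] add [kdu,lvjyi,yje] -> 8 lines: yby ata ixcnh kdu lvjyi yje qigq afota
Hunk 4: at line 4 remove [lvjyi,yje,qigq] add [ejfrl,hdo,krjq] -> 8 lines: yby ata ixcnh kdu ejfrl hdo krjq afota
Hunk 5: at line 1 remove [ata] add [ebrtt,jqh] -> 9 lines: yby ebrtt jqh ixcnh kdu ejfrl hdo krjq afota
Hunk 6: at line 2 remove [ixcnh,kdu] add [wnf,mgk,mjikj] -> 10 lines: yby ebrtt jqh wnf mgk mjikj ejfrl hdo krjq afota
Final line 4: wnf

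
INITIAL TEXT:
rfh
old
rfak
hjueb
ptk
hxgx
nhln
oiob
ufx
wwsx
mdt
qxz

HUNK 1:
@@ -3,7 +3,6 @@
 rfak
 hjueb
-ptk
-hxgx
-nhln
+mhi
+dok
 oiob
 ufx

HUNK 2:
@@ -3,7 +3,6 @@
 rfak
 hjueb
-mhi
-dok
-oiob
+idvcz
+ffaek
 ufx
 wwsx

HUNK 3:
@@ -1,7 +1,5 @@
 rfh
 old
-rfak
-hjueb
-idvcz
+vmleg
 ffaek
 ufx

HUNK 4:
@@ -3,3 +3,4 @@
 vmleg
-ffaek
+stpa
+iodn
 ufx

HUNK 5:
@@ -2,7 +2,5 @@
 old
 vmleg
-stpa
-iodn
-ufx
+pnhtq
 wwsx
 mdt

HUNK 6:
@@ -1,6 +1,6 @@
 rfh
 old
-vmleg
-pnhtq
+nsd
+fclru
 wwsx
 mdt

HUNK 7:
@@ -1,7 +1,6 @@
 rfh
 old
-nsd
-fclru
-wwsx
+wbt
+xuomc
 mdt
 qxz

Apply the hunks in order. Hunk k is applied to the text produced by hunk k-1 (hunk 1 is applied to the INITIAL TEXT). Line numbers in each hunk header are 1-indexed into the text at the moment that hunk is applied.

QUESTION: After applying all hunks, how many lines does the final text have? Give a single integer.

Hunk 1: at line 3 remove [ptk,hxgx,nhln] add [mhi,dok] -> 11 lines: rfh old rfak hjueb mhi dok oiob ufx wwsx mdt qxz
Hunk 2: at line 3 remove [mhi,dok,oiob] add [idvcz,ffaek] -> 10 lines: rfh old rfak hjueb idvcz ffaek ufx wwsx mdt qxz
Hunk 3: at line 1 remove [rfak,hjueb,idvcz] add [vmleg] -> 8 lines: rfh old vmleg ffaek ufx wwsx mdt qxz
Hunk 4: at line 3 remove [ffaek] add [stpa,iodn] -> 9 lines: rfh old vmleg stpa iodn ufx wwsx mdt qxz
Hunk 5: at line 2 remove [stpa,iodn,ufx] add [pnhtq] -> 7 lines: rfh old vmleg pnhtq wwsx mdt qxz
Hunk 6: at line 1 remove [vmleg,pnhtq] add [nsd,fclru] -> 7 lines: rfh old nsd fclru wwsx mdt qxz
Hunk 7: at line 1 remove [nsd,fclru,wwsx] add [wbt,xuomc] -> 6 lines: rfh old wbt xuomc mdt qxz
Final line count: 6

Answer: 6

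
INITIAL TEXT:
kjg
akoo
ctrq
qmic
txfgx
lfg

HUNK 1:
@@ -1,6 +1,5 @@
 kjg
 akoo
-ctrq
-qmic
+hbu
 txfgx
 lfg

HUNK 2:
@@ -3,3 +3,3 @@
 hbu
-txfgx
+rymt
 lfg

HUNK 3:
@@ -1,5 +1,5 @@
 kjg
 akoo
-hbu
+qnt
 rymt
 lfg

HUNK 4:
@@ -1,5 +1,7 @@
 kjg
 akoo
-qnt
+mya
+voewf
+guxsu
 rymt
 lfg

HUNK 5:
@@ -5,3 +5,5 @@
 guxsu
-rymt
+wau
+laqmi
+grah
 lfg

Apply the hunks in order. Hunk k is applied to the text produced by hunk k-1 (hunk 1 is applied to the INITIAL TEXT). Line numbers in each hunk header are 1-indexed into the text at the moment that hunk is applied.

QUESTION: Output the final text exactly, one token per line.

Hunk 1: at line 1 remove [ctrq,qmic] add [hbu] -> 5 lines: kjg akoo hbu txfgx lfg
Hunk 2: at line 3 remove [txfgx] add [rymt] -> 5 lines: kjg akoo hbu rymt lfg
Hunk 3: at line 1 remove [hbu] add [qnt] -> 5 lines: kjg akoo qnt rymt lfg
Hunk 4: at line 1 remove [qnt] add [mya,voewf,guxsu] -> 7 lines: kjg akoo mya voewf guxsu rymt lfg
Hunk 5: at line 5 remove [rymt] add [wau,laqmi,grah] -> 9 lines: kjg akoo mya voewf guxsu wau laqmi grah lfg

Answer: kjg
akoo
mya
voewf
guxsu
wau
laqmi
grah
lfg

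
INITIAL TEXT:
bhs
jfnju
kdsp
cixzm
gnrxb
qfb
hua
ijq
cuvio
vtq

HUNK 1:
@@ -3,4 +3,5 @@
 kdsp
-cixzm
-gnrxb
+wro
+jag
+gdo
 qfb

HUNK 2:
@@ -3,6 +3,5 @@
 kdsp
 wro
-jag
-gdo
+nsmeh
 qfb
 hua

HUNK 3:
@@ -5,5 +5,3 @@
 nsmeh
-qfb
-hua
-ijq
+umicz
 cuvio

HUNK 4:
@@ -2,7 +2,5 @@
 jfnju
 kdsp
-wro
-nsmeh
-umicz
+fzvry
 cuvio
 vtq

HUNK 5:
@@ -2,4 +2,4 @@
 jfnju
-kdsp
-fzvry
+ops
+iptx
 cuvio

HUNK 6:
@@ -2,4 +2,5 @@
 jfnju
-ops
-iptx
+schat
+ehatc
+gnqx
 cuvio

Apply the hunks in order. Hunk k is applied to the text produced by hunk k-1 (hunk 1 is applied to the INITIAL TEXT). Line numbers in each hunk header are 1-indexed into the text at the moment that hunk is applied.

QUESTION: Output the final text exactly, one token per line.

Answer: bhs
jfnju
schat
ehatc
gnqx
cuvio
vtq

Derivation:
Hunk 1: at line 3 remove [cixzm,gnrxb] add [wro,jag,gdo] -> 11 lines: bhs jfnju kdsp wro jag gdo qfb hua ijq cuvio vtq
Hunk 2: at line 3 remove [jag,gdo] add [nsmeh] -> 10 lines: bhs jfnju kdsp wro nsmeh qfb hua ijq cuvio vtq
Hunk 3: at line 5 remove [qfb,hua,ijq] add [umicz] -> 8 lines: bhs jfnju kdsp wro nsmeh umicz cuvio vtq
Hunk 4: at line 2 remove [wro,nsmeh,umicz] add [fzvry] -> 6 lines: bhs jfnju kdsp fzvry cuvio vtq
Hunk 5: at line 2 remove [kdsp,fzvry] add [ops,iptx] -> 6 lines: bhs jfnju ops iptx cuvio vtq
Hunk 6: at line 2 remove [ops,iptx] add [schat,ehatc,gnqx] -> 7 lines: bhs jfnju schat ehatc gnqx cuvio vtq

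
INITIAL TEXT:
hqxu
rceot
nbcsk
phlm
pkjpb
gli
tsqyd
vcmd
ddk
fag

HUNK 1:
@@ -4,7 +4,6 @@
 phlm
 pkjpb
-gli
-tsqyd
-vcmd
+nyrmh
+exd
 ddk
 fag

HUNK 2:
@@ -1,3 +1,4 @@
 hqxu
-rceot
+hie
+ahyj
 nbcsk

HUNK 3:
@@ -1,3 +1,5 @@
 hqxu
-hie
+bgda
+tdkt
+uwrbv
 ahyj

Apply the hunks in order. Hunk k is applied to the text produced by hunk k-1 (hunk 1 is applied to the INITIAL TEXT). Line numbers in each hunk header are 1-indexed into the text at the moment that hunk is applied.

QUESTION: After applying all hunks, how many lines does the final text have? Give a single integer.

Answer: 12

Derivation:
Hunk 1: at line 4 remove [gli,tsqyd,vcmd] add [nyrmh,exd] -> 9 lines: hqxu rceot nbcsk phlm pkjpb nyrmh exd ddk fag
Hunk 2: at line 1 remove [rceot] add [hie,ahyj] -> 10 lines: hqxu hie ahyj nbcsk phlm pkjpb nyrmh exd ddk fag
Hunk 3: at line 1 remove [hie] add [bgda,tdkt,uwrbv] -> 12 lines: hqxu bgda tdkt uwrbv ahyj nbcsk phlm pkjpb nyrmh exd ddk fag
Final line count: 12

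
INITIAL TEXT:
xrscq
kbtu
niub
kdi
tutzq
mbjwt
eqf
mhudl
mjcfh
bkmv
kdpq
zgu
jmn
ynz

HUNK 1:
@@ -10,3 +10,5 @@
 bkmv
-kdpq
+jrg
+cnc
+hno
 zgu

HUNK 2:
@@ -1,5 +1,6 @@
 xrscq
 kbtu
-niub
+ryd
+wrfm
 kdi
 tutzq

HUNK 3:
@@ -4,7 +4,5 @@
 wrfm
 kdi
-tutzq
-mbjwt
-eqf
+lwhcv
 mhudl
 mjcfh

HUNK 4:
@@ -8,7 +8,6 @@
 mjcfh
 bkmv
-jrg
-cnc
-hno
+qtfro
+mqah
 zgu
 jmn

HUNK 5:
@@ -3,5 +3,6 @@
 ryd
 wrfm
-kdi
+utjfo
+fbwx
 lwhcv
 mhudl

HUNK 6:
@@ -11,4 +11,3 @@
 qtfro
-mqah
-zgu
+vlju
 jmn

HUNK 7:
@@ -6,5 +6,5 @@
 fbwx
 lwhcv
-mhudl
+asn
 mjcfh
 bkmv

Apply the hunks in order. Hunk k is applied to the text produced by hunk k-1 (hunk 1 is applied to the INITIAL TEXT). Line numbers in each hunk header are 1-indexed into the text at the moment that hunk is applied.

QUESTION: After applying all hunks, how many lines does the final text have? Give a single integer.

Hunk 1: at line 10 remove [kdpq] add [jrg,cnc,hno] -> 16 lines: xrscq kbtu niub kdi tutzq mbjwt eqf mhudl mjcfh bkmv jrg cnc hno zgu jmn ynz
Hunk 2: at line 1 remove [niub] add [ryd,wrfm] -> 17 lines: xrscq kbtu ryd wrfm kdi tutzq mbjwt eqf mhudl mjcfh bkmv jrg cnc hno zgu jmn ynz
Hunk 3: at line 4 remove [tutzq,mbjwt,eqf] add [lwhcv] -> 15 lines: xrscq kbtu ryd wrfm kdi lwhcv mhudl mjcfh bkmv jrg cnc hno zgu jmn ynz
Hunk 4: at line 8 remove [jrg,cnc,hno] add [qtfro,mqah] -> 14 lines: xrscq kbtu ryd wrfm kdi lwhcv mhudl mjcfh bkmv qtfro mqah zgu jmn ynz
Hunk 5: at line 3 remove [kdi] add [utjfo,fbwx] -> 15 lines: xrscq kbtu ryd wrfm utjfo fbwx lwhcv mhudl mjcfh bkmv qtfro mqah zgu jmn ynz
Hunk 6: at line 11 remove [mqah,zgu] add [vlju] -> 14 lines: xrscq kbtu ryd wrfm utjfo fbwx lwhcv mhudl mjcfh bkmv qtfro vlju jmn ynz
Hunk 7: at line 6 remove [mhudl] add [asn] -> 14 lines: xrscq kbtu ryd wrfm utjfo fbwx lwhcv asn mjcfh bkmv qtfro vlju jmn ynz
Final line count: 14

Answer: 14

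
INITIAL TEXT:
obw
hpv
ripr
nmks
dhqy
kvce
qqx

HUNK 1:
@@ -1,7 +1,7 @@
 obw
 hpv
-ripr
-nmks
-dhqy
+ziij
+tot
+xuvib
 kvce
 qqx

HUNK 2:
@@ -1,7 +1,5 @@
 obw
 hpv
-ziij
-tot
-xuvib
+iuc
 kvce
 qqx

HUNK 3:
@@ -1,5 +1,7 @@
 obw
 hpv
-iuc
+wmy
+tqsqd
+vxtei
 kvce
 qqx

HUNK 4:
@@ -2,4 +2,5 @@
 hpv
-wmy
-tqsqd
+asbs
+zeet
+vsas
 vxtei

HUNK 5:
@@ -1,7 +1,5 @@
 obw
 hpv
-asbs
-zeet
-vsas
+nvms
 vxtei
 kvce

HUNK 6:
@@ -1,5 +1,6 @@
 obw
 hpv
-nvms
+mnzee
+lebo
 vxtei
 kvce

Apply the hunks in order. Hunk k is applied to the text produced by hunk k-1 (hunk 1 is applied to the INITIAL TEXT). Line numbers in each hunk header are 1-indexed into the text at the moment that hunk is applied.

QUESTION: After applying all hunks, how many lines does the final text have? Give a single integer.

Hunk 1: at line 1 remove [ripr,nmks,dhqy] add [ziij,tot,xuvib] -> 7 lines: obw hpv ziij tot xuvib kvce qqx
Hunk 2: at line 1 remove [ziij,tot,xuvib] add [iuc] -> 5 lines: obw hpv iuc kvce qqx
Hunk 3: at line 1 remove [iuc] add [wmy,tqsqd,vxtei] -> 7 lines: obw hpv wmy tqsqd vxtei kvce qqx
Hunk 4: at line 2 remove [wmy,tqsqd] add [asbs,zeet,vsas] -> 8 lines: obw hpv asbs zeet vsas vxtei kvce qqx
Hunk 5: at line 1 remove [asbs,zeet,vsas] add [nvms] -> 6 lines: obw hpv nvms vxtei kvce qqx
Hunk 6: at line 1 remove [nvms] add [mnzee,lebo] -> 7 lines: obw hpv mnzee lebo vxtei kvce qqx
Final line count: 7

Answer: 7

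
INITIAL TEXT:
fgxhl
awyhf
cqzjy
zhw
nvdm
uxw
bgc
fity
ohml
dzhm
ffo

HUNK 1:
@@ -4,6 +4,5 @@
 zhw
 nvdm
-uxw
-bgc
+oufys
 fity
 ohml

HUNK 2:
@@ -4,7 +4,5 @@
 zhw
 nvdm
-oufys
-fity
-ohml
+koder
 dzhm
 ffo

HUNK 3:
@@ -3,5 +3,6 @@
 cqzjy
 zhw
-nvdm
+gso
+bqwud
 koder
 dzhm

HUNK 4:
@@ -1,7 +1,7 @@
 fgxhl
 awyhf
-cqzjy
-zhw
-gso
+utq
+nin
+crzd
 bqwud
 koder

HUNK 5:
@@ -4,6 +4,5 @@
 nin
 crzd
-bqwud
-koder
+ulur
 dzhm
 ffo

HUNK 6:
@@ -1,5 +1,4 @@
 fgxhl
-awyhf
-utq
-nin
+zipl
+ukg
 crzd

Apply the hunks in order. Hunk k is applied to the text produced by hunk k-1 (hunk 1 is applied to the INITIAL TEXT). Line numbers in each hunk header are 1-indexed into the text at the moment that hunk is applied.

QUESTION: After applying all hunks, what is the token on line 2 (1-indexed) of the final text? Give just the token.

Hunk 1: at line 4 remove [uxw,bgc] add [oufys] -> 10 lines: fgxhl awyhf cqzjy zhw nvdm oufys fity ohml dzhm ffo
Hunk 2: at line 4 remove [oufys,fity,ohml] add [koder] -> 8 lines: fgxhl awyhf cqzjy zhw nvdm koder dzhm ffo
Hunk 3: at line 3 remove [nvdm] add [gso,bqwud] -> 9 lines: fgxhl awyhf cqzjy zhw gso bqwud koder dzhm ffo
Hunk 4: at line 1 remove [cqzjy,zhw,gso] add [utq,nin,crzd] -> 9 lines: fgxhl awyhf utq nin crzd bqwud koder dzhm ffo
Hunk 5: at line 4 remove [bqwud,koder] add [ulur] -> 8 lines: fgxhl awyhf utq nin crzd ulur dzhm ffo
Hunk 6: at line 1 remove [awyhf,utq,nin] add [zipl,ukg] -> 7 lines: fgxhl zipl ukg crzd ulur dzhm ffo
Final line 2: zipl

Answer: zipl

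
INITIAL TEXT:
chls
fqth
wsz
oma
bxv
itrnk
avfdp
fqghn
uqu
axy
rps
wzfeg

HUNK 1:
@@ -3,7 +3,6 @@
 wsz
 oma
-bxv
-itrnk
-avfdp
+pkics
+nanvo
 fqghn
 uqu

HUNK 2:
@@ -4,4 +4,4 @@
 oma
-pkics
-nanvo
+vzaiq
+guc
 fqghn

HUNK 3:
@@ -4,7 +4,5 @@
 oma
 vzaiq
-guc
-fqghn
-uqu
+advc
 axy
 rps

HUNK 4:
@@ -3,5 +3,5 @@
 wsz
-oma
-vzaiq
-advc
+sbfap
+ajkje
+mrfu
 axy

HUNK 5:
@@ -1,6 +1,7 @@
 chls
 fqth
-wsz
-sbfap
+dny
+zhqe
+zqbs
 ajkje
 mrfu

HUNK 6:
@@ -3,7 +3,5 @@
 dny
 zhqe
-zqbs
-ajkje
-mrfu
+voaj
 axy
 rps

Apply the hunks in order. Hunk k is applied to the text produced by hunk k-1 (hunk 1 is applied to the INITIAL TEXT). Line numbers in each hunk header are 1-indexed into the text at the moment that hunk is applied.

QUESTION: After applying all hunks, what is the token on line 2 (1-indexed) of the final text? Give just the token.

Hunk 1: at line 3 remove [bxv,itrnk,avfdp] add [pkics,nanvo] -> 11 lines: chls fqth wsz oma pkics nanvo fqghn uqu axy rps wzfeg
Hunk 2: at line 4 remove [pkics,nanvo] add [vzaiq,guc] -> 11 lines: chls fqth wsz oma vzaiq guc fqghn uqu axy rps wzfeg
Hunk 3: at line 4 remove [guc,fqghn,uqu] add [advc] -> 9 lines: chls fqth wsz oma vzaiq advc axy rps wzfeg
Hunk 4: at line 3 remove [oma,vzaiq,advc] add [sbfap,ajkje,mrfu] -> 9 lines: chls fqth wsz sbfap ajkje mrfu axy rps wzfeg
Hunk 5: at line 1 remove [wsz,sbfap] add [dny,zhqe,zqbs] -> 10 lines: chls fqth dny zhqe zqbs ajkje mrfu axy rps wzfeg
Hunk 6: at line 3 remove [zqbs,ajkje,mrfu] add [voaj] -> 8 lines: chls fqth dny zhqe voaj axy rps wzfeg
Final line 2: fqth

Answer: fqth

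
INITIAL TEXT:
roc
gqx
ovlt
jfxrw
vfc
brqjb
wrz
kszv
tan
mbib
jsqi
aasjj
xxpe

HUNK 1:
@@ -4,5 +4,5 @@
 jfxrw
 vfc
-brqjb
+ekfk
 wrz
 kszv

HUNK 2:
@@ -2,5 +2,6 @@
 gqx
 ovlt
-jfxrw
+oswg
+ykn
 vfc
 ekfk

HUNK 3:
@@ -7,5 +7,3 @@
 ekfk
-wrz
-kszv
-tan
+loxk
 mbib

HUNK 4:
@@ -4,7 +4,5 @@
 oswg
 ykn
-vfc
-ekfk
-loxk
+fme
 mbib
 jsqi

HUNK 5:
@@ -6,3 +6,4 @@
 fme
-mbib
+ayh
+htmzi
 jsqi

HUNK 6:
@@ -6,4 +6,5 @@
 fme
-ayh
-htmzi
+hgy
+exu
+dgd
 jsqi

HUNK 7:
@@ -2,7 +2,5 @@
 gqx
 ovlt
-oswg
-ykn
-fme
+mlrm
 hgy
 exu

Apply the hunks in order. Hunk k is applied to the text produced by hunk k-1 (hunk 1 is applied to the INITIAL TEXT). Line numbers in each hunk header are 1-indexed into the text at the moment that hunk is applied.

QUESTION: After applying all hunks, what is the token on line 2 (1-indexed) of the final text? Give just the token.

Answer: gqx

Derivation:
Hunk 1: at line 4 remove [brqjb] add [ekfk] -> 13 lines: roc gqx ovlt jfxrw vfc ekfk wrz kszv tan mbib jsqi aasjj xxpe
Hunk 2: at line 2 remove [jfxrw] add [oswg,ykn] -> 14 lines: roc gqx ovlt oswg ykn vfc ekfk wrz kszv tan mbib jsqi aasjj xxpe
Hunk 3: at line 7 remove [wrz,kszv,tan] add [loxk] -> 12 lines: roc gqx ovlt oswg ykn vfc ekfk loxk mbib jsqi aasjj xxpe
Hunk 4: at line 4 remove [vfc,ekfk,loxk] add [fme] -> 10 lines: roc gqx ovlt oswg ykn fme mbib jsqi aasjj xxpe
Hunk 5: at line 6 remove [mbib] add [ayh,htmzi] -> 11 lines: roc gqx ovlt oswg ykn fme ayh htmzi jsqi aasjj xxpe
Hunk 6: at line 6 remove [ayh,htmzi] add [hgy,exu,dgd] -> 12 lines: roc gqx ovlt oswg ykn fme hgy exu dgd jsqi aasjj xxpe
Hunk 7: at line 2 remove [oswg,ykn,fme] add [mlrm] -> 10 lines: roc gqx ovlt mlrm hgy exu dgd jsqi aasjj xxpe
Final line 2: gqx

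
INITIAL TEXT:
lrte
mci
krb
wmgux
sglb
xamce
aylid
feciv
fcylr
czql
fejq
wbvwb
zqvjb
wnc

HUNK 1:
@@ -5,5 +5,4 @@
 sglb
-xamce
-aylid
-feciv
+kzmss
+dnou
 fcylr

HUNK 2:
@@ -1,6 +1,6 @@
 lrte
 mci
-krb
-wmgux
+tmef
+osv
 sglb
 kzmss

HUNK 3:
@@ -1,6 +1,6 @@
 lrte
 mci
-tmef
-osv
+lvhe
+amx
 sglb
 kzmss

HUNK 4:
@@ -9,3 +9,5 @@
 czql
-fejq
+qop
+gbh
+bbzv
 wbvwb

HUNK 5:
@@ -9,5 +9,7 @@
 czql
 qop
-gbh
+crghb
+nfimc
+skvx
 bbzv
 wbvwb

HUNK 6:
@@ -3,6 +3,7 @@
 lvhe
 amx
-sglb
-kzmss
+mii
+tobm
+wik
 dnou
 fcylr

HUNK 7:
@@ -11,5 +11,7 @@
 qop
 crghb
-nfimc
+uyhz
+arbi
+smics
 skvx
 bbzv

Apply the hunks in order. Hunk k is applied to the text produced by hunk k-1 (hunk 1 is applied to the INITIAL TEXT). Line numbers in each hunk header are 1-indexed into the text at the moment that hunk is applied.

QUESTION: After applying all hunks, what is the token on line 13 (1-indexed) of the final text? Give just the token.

Answer: uyhz

Derivation:
Hunk 1: at line 5 remove [xamce,aylid,feciv] add [kzmss,dnou] -> 13 lines: lrte mci krb wmgux sglb kzmss dnou fcylr czql fejq wbvwb zqvjb wnc
Hunk 2: at line 1 remove [krb,wmgux] add [tmef,osv] -> 13 lines: lrte mci tmef osv sglb kzmss dnou fcylr czql fejq wbvwb zqvjb wnc
Hunk 3: at line 1 remove [tmef,osv] add [lvhe,amx] -> 13 lines: lrte mci lvhe amx sglb kzmss dnou fcylr czql fejq wbvwb zqvjb wnc
Hunk 4: at line 9 remove [fejq] add [qop,gbh,bbzv] -> 15 lines: lrte mci lvhe amx sglb kzmss dnou fcylr czql qop gbh bbzv wbvwb zqvjb wnc
Hunk 5: at line 9 remove [gbh] add [crghb,nfimc,skvx] -> 17 lines: lrte mci lvhe amx sglb kzmss dnou fcylr czql qop crghb nfimc skvx bbzv wbvwb zqvjb wnc
Hunk 6: at line 3 remove [sglb,kzmss] add [mii,tobm,wik] -> 18 lines: lrte mci lvhe amx mii tobm wik dnou fcylr czql qop crghb nfimc skvx bbzv wbvwb zqvjb wnc
Hunk 7: at line 11 remove [nfimc] add [uyhz,arbi,smics] -> 20 lines: lrte mci lvhe amx mii tobm wik dnou fcylr czql qop crghb uyhz arbi smics skvx bbzv wbvwb zqvjb wnc
Final line 13: uyhz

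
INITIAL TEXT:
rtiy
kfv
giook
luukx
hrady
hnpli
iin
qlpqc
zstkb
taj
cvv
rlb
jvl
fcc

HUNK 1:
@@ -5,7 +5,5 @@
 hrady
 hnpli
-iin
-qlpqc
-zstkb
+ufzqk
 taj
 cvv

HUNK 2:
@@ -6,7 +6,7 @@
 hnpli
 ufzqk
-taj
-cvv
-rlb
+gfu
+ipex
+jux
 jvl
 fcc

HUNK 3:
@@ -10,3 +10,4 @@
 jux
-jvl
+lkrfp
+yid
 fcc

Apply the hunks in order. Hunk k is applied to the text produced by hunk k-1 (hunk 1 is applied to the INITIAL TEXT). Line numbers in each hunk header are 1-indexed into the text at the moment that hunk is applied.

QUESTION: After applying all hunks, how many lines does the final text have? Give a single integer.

Answer: 13

Derivation:
Hunk 1: at line 5 remove [iin,qlpqc,zstkb] add [ufzqk] -> 12 lines: rtiy kfv giook luukx hrady hnpli ufzqk taj cvv rlb jvl fcc
Hunk 2: at line 6 remove [taj,cvv,rlb] add [gfu,ipex,jux] -> 12 lines: rtiy kfv giook luukx hrady hnpli ufzqk gfu ipex jux jvl fcc
Hunk 3: at line 10 remove [jvl] add [lkrfp,yid] -> 13 lines: rtiy kfv giook luukx hrady hnpli ufzqk gfu ipex jux lkrfp yid fcc
Final line count: 13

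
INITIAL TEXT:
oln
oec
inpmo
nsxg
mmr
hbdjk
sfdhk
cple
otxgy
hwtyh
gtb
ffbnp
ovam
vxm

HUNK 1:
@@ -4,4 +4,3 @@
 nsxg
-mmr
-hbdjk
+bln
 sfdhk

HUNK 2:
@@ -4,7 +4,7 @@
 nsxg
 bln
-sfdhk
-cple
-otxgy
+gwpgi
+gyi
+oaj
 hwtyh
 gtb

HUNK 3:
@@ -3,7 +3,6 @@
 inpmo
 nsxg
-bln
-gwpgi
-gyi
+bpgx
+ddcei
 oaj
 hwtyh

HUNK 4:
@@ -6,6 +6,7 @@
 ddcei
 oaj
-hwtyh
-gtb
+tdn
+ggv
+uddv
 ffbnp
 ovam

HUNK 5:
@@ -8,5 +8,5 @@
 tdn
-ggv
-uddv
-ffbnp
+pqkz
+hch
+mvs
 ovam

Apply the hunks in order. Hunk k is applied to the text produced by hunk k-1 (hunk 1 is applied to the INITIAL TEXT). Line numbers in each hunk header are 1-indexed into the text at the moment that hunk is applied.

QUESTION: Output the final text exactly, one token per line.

Hunk 1: at line 4 remove [mmr,hbdjk] add [bln] -> 13 lines: oln oec inpmo nsxg bln sfdhk cple otxgy hwtyh gtb ffbnp ovam vxm
Hunk 2: at line 4 remove [sfdhk,cple,otxgy] add [gwpgi,gyi,oaj] -> 13 lines: oln oec inpmo nsxg bln gwpgi gyi oaj hwtyh gtb ffbnp ovam vxm
Hunk 3: at line 3 remove [bln,gwpgi,gyi] add [bpgx,ddcei] -> 12 lines: oln oec inpmo nsxg bpgx ddcei oaj hwtyh gtb ffbnp ovam vxm
Hunk 4: at line 6 remove [hwtyh,gtb] add [tdn,ggv,uddv] -> 13 lines: oln oec inpmo nsxg bpgx ddcei oaj tdn ggv uddv ffbnp ovam vxm
Hunk 5: at line 8 remove [ggv,uddv,ffbnp] add [pqkz,hch,mvs] -> 13 lines: oln oec inpmo nsxg bpgx ddcei oaj tdn pqkz hch mvs ovam vxm

Answer: oln
oec
inpmo
nsxg
bpgx
ddcei
oaj
tdn
pqkz
hch
mvs
ovam
vxm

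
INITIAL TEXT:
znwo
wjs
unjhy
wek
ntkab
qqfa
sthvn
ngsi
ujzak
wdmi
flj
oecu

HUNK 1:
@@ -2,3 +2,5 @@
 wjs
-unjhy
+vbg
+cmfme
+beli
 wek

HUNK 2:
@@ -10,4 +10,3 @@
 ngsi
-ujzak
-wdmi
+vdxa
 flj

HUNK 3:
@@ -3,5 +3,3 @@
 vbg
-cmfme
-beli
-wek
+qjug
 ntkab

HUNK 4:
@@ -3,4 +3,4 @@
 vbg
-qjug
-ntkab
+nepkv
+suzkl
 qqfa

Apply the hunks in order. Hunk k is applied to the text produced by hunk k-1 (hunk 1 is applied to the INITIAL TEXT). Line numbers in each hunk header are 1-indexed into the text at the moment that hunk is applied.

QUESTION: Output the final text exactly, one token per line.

Answer: znwo
wjs
vbg
nepkv
suzkl
qqfa
sthvn
ngsi
vdxa
flj
oecu

Derivation:
Hunk 1: at line 2 remove [unjhy] add [vbg,cmfme,beli] -> 14 lines: znwo wjs vbg cmfme beli wek ntkab qqfa sthvn ngsi ujzak wdmi flj oecu
Hunk 2: at line 10 remove [ujzak,wdmi] add [vdxa] -> 13 lines: znwo wjs vbg cmfme beli wek ntkab qqfa sthvn ngsi vdxa flj oecu
Hunk 3: at line 3 remove [cmfme,beli,wek] add [qjug] -> 11 lines: znwo wjs vbg qjug ntkab qqfa sthvn ngsi vdxa flj oecu
Hunk 4: at line 3 remove [qjug,ntkab] add [nepkv,suzkl] -> 11 lines: znwo wjs vbg nepkv suzkl qqfa sthvn ngsi vdxa flj oecu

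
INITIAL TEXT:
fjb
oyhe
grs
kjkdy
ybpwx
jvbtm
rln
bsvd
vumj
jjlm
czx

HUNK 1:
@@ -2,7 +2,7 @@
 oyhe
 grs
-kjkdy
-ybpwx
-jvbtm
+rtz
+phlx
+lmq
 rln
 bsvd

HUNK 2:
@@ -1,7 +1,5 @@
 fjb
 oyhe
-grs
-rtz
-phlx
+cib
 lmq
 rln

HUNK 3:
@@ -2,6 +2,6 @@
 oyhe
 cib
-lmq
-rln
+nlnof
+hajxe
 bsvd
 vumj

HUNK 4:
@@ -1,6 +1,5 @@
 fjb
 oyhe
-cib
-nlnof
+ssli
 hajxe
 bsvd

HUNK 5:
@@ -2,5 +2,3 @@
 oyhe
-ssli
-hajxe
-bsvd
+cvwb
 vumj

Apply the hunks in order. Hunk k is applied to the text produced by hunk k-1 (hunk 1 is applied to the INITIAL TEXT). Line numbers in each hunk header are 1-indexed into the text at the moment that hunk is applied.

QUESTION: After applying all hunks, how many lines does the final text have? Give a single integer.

Hunk 1: at line 2 remove [kjkdy,ybpwx,jvbtm] add [rtz,phlx,lmq] -> 11 lines: fjb oyhe grs rtz phlx lmq rln bsvd vumj jjlm czx
Hunk 2: at line 1 remove [grs,rtz,phlx] add [cib] -> 9 lines: fjb oyhe cib lmq rln bsvd vumj jjlm czx
Hunk 3: at line 2 remove [lmq,rln] add [nlnof,hajxe] -> 9 lines: fjb oyhe cib nlnof hajxe bsvd vumj jjlm czx
Hunk 4: at line 1 remove [cib,nlnof] add [ssli] -> 8 lines: fjb oyhe ssli hajxe bsvd vumj jjlm czx
Hunk 5: at line 2 remove [ssli,hajxe,bsvd] add [cvwb] -> 6 lines: fjb oyhe cvwb vumj jjlm czx
Final line count: 6

Answer: 6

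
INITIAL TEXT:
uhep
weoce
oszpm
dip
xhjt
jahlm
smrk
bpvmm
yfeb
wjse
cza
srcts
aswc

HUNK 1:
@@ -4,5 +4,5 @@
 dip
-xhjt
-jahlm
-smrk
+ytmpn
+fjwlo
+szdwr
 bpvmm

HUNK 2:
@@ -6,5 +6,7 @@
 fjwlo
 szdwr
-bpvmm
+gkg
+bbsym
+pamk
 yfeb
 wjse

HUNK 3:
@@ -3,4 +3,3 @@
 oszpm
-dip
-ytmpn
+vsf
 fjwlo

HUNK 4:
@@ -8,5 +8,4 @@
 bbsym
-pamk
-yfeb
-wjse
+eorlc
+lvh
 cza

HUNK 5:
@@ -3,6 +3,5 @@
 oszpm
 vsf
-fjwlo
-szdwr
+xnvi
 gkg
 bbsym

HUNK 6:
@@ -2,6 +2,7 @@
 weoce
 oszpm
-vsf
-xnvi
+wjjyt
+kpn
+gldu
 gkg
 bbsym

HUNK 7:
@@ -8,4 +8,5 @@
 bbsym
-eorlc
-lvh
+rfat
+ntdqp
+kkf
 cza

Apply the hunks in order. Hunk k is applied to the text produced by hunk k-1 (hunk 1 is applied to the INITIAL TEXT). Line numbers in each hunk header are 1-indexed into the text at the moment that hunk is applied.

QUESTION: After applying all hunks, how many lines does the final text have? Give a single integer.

Hunk 1: at line 4 remove [xhjt,jahlm,smrk] add [ytmpn,fjwlo,szdwr] -> 13 lines: uhep weoce oszpm dip ytmpn fjwlo szdwr bpvmm yfeb wjse cza srcts aswc
Hunk 2: at line 6 remove [bpvmm] add [gkg,bbsym,pamk] -> 15 lines: uhep weoce oszpm dip ytmpn fjwlo szdwr gkg bbsym pamk yfeb wjse cza srcts aswc
Hunk 3: at line 3 remove [dip,ytmpn] add [vsf] -> 14 lines: uhep weoce oszpm vsf fjwlo szdwr gkg bbsym pamk yfeb wjse cza srcts aswc
Hunk 4: at line 8 remove [pamk,yfeb,wjse] add [eorlc,lvh] -> 13 lines: uhep weoce oszpm vsf fjwlo szdwr gkg bbsym eorlc lvh cza srcts aswc
Hunk 5: at line 3 remove [fjwlo,szdwr] add [xnvi] -> 12 lines: uhep weoce oszpm vsf xnvi gkg bbsym eorlc lvh cza srcts aswc
Hunk 6: at line 2 remove [vsf,xnvi] add [wjjyt,kpn,gldu] -> 13 lines: uhep weoce oszpm wjjyt kpn gldu gkg bbsym eorlc lvh cza srcts aswc
Hunk 7: at line 8 remove [eorlc,lvh] add [rfat,ntdqp,kkf] -> 14 lines: uhep weoce oszpm wjjyt kpn gldu gkg bbsym rfat ntdqp kkf cza srcts aswc
Final line count: 14

Answer: 14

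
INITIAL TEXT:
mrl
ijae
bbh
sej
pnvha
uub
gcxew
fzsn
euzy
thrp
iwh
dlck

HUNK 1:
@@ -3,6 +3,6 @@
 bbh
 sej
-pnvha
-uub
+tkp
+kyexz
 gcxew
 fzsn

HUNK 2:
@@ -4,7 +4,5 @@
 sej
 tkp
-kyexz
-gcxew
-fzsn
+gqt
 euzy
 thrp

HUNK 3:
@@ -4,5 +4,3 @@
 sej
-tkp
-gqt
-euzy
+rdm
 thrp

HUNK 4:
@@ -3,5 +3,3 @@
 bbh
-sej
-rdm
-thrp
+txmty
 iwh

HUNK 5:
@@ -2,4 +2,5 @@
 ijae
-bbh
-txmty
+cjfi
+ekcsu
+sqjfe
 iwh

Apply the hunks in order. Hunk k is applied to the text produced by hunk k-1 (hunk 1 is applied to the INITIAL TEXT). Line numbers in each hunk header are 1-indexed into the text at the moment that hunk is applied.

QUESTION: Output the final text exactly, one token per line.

Answer: mrl
ijae
cjfi
ekcsu
sqjfe
iwh
dlck

Derivation:
Hunk 1: at line 3 remove [pnvha,uub] add [tkp,kyexz] -> 12 lines: mrl ijae bbh sej tkp kyexz gcxew fzsn euzy thrp iwh dlck
Hunk 2: at line 4 remove [kyexz,gcxew,fzsn] add [gqt] -> 10 lines: mrl ijae bbh sej tkp gqt euzy thrp iwh dlck
Hunk 3: at line 4 remove [tkp,gqt,euzy] add [rdm] -> 8 lines: mrl ijae bbh sej rdm thrp iwh dlck
Hunk 4: at line 3 remove [sej,rdm,thrp] add [txmty] -> 6 lines: mrl ijae bbh txmty iwh dlck
Hunk 5: at line 2 remove [bbh,txmty] add [cjfi,ekcsu,sqjfe] -> 7 lines: mrl ijae cjfi ekcsu sqjfe iwh dlck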